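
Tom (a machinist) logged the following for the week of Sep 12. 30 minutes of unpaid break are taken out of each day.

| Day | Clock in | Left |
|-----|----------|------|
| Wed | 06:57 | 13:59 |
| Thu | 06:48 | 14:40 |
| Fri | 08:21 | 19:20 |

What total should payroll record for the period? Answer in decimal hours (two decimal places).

Wed: 06:57–13:59 = 7 h 2 min; less 30 min break → 6 h 32 min
Thu: 06:48–14:40 = 7 h 52 min; less 30 min break → 7 h 22 min
Fri: 08:21–19:20 = 10 h 59 min; less 30 min break → 10 h 29 min
Total: 6 h 32 min + 7 h 22 min + 10 h 29 min = 24 h 23 min.

24.38 hours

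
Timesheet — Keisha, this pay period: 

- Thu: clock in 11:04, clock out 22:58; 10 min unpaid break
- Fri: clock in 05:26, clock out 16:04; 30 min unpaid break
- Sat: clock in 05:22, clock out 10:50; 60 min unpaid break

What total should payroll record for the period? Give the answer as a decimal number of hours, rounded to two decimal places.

26.33 hours

Thu: 11:04–22:58 = 11 h 54 min; less 10 min break → 11 h 44 min
Fri: 05:26–16:04 = 10 h 38 min; less 30 min break → 10 h 8 min
Sat: 05:22–10:50 = 5 h 28 min; less 60 min break → 4 h 28 min
Total: 11 h 44 min + 10 h 8 min + 4 h 28 min = 26 h 20 min.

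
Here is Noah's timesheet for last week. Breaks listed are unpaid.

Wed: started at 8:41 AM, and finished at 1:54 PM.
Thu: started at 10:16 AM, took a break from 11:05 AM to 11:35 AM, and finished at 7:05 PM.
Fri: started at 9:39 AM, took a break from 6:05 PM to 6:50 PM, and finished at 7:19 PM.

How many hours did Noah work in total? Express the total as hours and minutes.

Wed: 8:41 AM–1:54 PM = 5 h 13 min
Thu: 10:16 AM–7:05 PM = 8 h 49 min; less 30 min break → 8 h 19 min
Fri: 9:39 AM–7:19 PM = 9 h 40 min; less 45 min break → 8 h 55 min
Total: 5 h 13 min + 8 h 19 min + 8 h 55 min = 22 h 27 min.

22 h 27 min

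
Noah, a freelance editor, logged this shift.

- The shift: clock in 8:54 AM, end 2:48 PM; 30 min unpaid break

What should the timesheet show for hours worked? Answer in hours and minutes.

5 h 24 min

The shift: 8:54 AM–2:48 PM = 5 h 54 min; less 30 min break → 5 h 24 min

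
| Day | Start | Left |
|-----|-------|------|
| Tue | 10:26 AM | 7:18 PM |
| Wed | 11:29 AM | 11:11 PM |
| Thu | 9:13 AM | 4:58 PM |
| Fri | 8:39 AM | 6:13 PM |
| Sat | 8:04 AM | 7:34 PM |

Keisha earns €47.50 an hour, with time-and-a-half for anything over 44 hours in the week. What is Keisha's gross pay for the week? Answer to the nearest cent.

€2473.56

Tue: 10:26 AM–7:18 PM = 8 h 52 min
Wed: 11:29 AM–11:11 PM = 11 h 42 min
Thu: 9:13 AM–4:58 PM = 7 h 45 min
Fri: 8:39 AM–6:13 PM = 9 h 34 min
Sat: 8:04 AM–7:34 PM = 11 h 30 min
Total worked: 49 h 23 min = 2963 min.
Regular 44 h 0 min = 2640 min at €47.50/h; overtime 5 h 23 min = 323 min at €71.25/h.
Pay = (2640 × €47.50 + 323 × €71.25) ÷ 60 = €2473.56.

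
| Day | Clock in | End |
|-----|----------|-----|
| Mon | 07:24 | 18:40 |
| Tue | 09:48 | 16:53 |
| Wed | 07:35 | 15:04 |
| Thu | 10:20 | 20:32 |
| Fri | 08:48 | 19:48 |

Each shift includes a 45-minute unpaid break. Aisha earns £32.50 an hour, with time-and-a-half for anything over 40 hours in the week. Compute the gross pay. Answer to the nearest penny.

Mon: 07:24–18:40 = 11 h 16 min; less 45 min break → 10 h 31 min
Tue: 09:48–16:53 = 7 h 5 min; less 45 min break → 6 h 20 min
Wed: 07:35–15:04 = 7 h 29 min; less 45 min break → 6 h 44 min
Thu: 10:20–20:32 = 10 h 12 min; less 45 min break → 9 h 27 min
Fri: 08:48–19:48 = 11 h 0 min; less 45 min break → 10 h 15 min
Total worked: 43 h 17 min = 2597 min.
Regular 40 h 0 min = 2400 min at £32.50/h; overtime 3 h 17 min = 197 min at £48.75/h.
Pay = (2400 × £32.50 + 197 × £48.75) ÷ 60 = £1460.06.

£1460.06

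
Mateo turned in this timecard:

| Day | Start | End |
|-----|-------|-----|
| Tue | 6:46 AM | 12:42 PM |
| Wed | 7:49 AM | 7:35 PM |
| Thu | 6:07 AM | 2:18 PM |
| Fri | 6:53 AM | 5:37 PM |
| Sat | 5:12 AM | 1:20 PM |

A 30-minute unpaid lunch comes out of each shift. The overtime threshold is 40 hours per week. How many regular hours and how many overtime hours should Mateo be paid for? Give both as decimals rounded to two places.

Regular 40.00 hours, overtime 2.25 hours

Tue: 6:46 AM–12:42 PM = 5 h 56 min; less 30 min break → 5 h 26 min
Wed: 7:49 AM–7:35 PM = 11 h 46 min; less 30 min break → 11 h 16 min
Thu: 6:07 AM–2:18 PM = 8 h 11 min; less 30 min break → 7 h 41 min
Fri: 6:53 AM–5:37 PM = 10 h 44 min; less 30 min break → 10 h 14 min
Sat: 5:12 AM–1:20 PM = 8 h 8 min; less 30 min break → 7 h 38 min
Total worked: 42 h 15 min = 42.25 h.
Threshold 40 h → overtime 2 h 15 min, regular 40 h 0 min.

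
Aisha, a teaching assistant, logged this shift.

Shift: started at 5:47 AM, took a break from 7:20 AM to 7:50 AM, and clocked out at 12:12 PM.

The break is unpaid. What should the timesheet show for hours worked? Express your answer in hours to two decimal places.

Shift: 5:47 AM–12:12 PM = 6 h 25 min; less 30 min break → 5 h 55 min

5.92 hours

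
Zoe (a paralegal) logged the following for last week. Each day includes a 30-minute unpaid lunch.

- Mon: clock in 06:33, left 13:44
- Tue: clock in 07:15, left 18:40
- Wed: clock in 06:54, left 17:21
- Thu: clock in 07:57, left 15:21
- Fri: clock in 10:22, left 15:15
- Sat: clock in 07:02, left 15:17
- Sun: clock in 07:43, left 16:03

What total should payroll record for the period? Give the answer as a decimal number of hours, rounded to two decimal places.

54.42 hours

Mon: 06:33–13:44 = 7 h 11 min; less 30 min break → 6 h 41 min
Tue: 07:15–18:40 = 11 h 25 min; less 30 min break → 10 h 55 min
Wed: 06:54–17:21 = 10 h 27 min; less 30 min break → 9 h 57 min
Thu: 07:57–15:21 = 7 h 24 min; less 30 min break → 6 h 54 min
Fri: 10:22–15:15 = 4 h 53 min; less 30 min break → 4 h 23 min
Sat: 07:02–15:17 = 8 h 15 min; less 30 min break → 7 h 45 min
Sun: 07:43–16:03 = 8 h 20 min; less 30 min break → 7 h 50 min
Total: 6 h 41 min + 10 h 55 min + 9 h 57 min + 6 h 54 min + 4 h 23 min + 7 h 45 min + 7 h 50 min = 54 h 25 min.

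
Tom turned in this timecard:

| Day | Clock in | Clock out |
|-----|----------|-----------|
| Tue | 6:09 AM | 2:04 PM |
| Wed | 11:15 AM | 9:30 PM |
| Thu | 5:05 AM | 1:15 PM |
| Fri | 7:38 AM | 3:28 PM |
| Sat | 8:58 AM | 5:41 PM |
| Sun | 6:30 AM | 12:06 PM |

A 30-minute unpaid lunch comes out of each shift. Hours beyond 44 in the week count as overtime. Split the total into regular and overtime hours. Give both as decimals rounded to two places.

Regular 44.00 hours, overtime 1.48 hours

Tue: 6:09 AM–2:04 PM = 7 h 55 min; less 30 min break → 7 h 25 min
Wed: 11:15 AM–9:30 PM = 10 h 15 min; less 30 min break → 9 h 45 min
Thu: 5:05 AM–1:15 PM = 8 h 10 min; less 30 min break → 7 h 40 min
Fri: 7:38 AM–3:28 PM = 7 h 50 min; less 30 min break → 7 h 20 min
Sat: 8:58 AM–5:41 PM = 8 h 43 min; less 30 min break → 8 h 13 min
Sun: 6:30 AM–12:06 PM = 5 h 36 min; less 30 min break → 5 h 6 min
Total worked: 45 h 29 min = 45.48 h.
Threshold 44 h → overtime 1 h 29 min, regular 44 h 0 min.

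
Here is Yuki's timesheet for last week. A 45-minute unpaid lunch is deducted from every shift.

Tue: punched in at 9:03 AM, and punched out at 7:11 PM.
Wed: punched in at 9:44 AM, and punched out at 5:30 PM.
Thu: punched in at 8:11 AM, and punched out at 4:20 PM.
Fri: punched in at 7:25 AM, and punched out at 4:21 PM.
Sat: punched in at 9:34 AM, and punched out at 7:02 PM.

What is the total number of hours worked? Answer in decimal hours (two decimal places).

40.70 hours

Tue: 9:03 AM–7:11 PM = 10 h 8 min; less 45 min break → 9 h 23 min
Wed: 9:44 AM–5:30 PM = 7 h 46 min; less 45 min break → 7 h 1 min
Thu: 8:11 AM–4:20 PM = 8 h 9 min; less 45 min break → 7 h 24 min
Fri: 7:25 AM–4:21 PM = 8 h 56 min; less 45 min break → 8 h 11 min
Sat: 9:34 AM–7:02 PM = 9 h 28 min; less 45 min break → 8 h 43 min
Total: 9 h 23 min + 7 h 1 min + 7 h 24 min + 8 h 11 min + 8 h 43 min = 40 h 42 min.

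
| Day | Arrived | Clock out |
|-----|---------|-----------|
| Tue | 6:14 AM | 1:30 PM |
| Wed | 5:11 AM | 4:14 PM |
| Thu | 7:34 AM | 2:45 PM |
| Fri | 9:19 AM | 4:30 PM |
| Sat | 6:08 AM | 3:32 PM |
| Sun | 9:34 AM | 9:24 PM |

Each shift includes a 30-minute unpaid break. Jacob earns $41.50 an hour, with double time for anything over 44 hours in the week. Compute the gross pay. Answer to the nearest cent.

Tue: 6:14 AM–1:30 PM = 7 h 16 min; less 30 min break → 6 h 46 min
Wed: 5:11 AM–4:14 PM = 11 h 3 min; less 30 min break → 10 h 33 min
Thu: 7:34 AM–2:45 PM = 7 h 11 min; less 30 min break → 6 h 41 min
Fri: 9:19 AM–4:30 PM = 7 h 11 min; less 30 min break → 6 h 41 min
Sat: 6:08 AM–3:32 PM = 9 h 24 min; less 30 min break → 8 h 54 min
Sun: 9:34 AM–9:24 PM = 11 h 50 min; less 30 min break → 11 h 20 min
Total worked: 50 h 55 min = 3055 min.
Regular 44 h 0 min = 2640 min at $41.50/h; overtime 6 h 55 min = 415 min at $83.00/h.
Pay = (2640 × $41.50 + 415 × $83.00) ÷ 60 = $2400.08.

$2400.08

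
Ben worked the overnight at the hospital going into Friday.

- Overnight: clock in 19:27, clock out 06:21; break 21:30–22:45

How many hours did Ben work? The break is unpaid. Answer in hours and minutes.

Overnight: 19:27 → midnight = 4 h 33 min; midnight → 06:21 = 6 h 21 min; span 10 h 54 min; less 75 min break → 9 h 39 min

9 h 39 min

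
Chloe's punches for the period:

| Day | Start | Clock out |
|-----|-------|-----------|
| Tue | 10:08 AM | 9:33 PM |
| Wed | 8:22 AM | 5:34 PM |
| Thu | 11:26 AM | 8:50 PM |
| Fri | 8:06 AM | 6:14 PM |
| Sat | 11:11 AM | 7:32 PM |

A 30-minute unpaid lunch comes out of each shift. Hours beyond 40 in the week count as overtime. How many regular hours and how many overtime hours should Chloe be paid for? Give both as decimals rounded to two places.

Regular 40.00 hours, overtime 6.00 hours

Tue: 10:08 AM–9:33 PM = 11 h 25 min; less 30 min break → 10 h 55 min
Wed: 8:22 AM–5:34 PM = 9 h 12 min; less 30 min break → 8 h 42 min
Thu: 11:26 AM–8:50 PM = 9 h 24 min; less 30 min break → 8 h 54 min
Fri: 8:06 AM–6:14 PM = 10 h 8 min; less 30 min break → 9 h 38 min
Sat: 11:11 AM–7:32 PM = 8 h 21 min; less 30 min break → 7 h 51 min
Total worked: 46 h 0 min = 46.00 h.
Threshold 40 h → overtime 6 h 0 min, regular 40 h 0 min.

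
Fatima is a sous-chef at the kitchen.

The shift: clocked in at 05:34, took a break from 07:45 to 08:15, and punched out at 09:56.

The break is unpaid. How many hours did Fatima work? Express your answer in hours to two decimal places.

3.87 hours

The shift: 05:34–09:56 = 4 h 22 min; less 30 min break → 3 h 52 min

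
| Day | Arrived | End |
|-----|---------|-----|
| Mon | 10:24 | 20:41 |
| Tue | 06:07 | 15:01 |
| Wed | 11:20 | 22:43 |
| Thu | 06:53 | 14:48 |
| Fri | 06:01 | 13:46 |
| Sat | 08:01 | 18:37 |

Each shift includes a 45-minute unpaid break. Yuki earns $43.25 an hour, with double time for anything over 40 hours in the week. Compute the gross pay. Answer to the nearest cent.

Mon: 10:24–20:41 = 10 h 17 min; less 45 min break → 9 h 32 min
Tue: 06:07–15:01 = 8 h 54 min; less 45 min break → 8 h 9 min
Wed: 11:20–22:43 = 11 h 23 min; less 45 min break → 10 h 38 min
Thu: 06:53–14:48 = 7 h 55 min; less 45 min break → 7 h 10 min
Fri: 06:01–13:46 = 7 h 45 min; less 45 min break → 7 h 0 min
Sat: 08:01–18:37 = 10 h 36 min; less 45 min break → 9 h 51 min
Total worked: 52 h 20 min = 3140 min.
Regular 40 h 0 min = 2400 min at $43.25/h; overtime 12 h 20 min = 740 min at $86.50/h.
Pay = (2400 × $43.25 + 740 × $86.50) ÷ 60 = $2796.83.

$2796.83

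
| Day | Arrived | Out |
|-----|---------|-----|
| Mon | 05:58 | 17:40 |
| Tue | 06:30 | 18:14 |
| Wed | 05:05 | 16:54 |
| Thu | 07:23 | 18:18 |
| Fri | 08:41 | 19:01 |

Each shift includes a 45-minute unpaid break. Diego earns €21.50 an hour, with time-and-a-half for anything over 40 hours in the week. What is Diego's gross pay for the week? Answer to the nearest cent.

€1271.19

Mon: 05:58–17:40 = 11 h 42 min; less 45 min break → 10 h 57 min
Tue: 06:30–18:14 = 11 h 44 min; less 45 min break → 10 h 59 min
Wed: 05:05–16:54 = 11 h 49 min; less 45 min break → 11 h 4 min
Thu: 07:23–18:18 = 10 h 55 min; less 45 min break → 10 h 10 min
Fri: 08:41–19:01 = 10 h 20 min; less 45 min break → 9 h 35 min
Total worked: 52 h 45 min = 3165 min.
Regular 40 h 0 min = 2400 min at €21.50/h; overtime 12 h 45 min = 765 min at €32.25/h.
Pay = (2400 × €21.50 + 765 × €32.25) ÷ 60 = €1271.19.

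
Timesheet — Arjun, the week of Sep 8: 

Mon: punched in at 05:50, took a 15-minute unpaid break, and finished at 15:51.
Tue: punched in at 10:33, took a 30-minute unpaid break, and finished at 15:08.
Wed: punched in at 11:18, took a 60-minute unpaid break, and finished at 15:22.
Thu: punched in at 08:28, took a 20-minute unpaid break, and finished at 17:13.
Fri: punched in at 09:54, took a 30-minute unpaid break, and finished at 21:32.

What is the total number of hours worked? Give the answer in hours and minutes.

Mon: 05:50–15:51 = 10 h 1 min; less 15 min break → 9 h 46 min
Tue: 10:33–15:08 = 4 h 35 min; less 30 min break → 4 h 5 min
Wed: 11:18–15:22 = 4 h 4 min; less 60 min break → 3 h 4 min
Thu: 08:28–17:13 = 8 h 45 min; less 20 min break → 8 h 25 min
Fri: 09:54–21:32 = 11 h 38 min; less 30 min break → 11 h 8 min
Total: 9 h 46 min + 4 h 5 min + 3 h 4 min + 8 h 25 min + 11 h 8 min = 36 h 28 min.

36 h 28 min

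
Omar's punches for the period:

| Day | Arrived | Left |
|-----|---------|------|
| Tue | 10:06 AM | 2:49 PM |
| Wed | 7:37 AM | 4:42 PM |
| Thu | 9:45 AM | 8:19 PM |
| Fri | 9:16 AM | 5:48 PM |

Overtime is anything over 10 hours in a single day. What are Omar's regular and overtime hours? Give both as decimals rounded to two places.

Tue: 10:06 AM–2:49 PM = 4 h 43 min
Wed: 7:37 AM–4:42 PM = 9 h 5 min
Thu: 9:45 AM–8:19 PM = 10 h 34 min
Fri: 9:16 AM–5:48 PM = 8 h 32 min
Tue reg 4 h 43 min / OT 0 h 0 min; Wed reg 9 h 5 min / OT 0 h 0 min; Thu reg 10 h 0 min / OT 0 h 34 min; Fri reg 8 h 32 min / OT 0 h 0 min.
Totals: regular 32 h 20 min, overtime 0 h 34 min.

Regular 32.33 hours, overtime 0.57 hours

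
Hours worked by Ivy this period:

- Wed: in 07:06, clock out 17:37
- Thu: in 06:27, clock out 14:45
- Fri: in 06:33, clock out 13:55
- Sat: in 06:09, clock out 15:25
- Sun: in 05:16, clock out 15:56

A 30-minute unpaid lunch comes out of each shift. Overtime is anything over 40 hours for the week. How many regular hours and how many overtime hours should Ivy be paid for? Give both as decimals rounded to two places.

Regular 40.00 hours, overtime 3.62 hours

Wed: 07:06–17:37 = 10 h 31 min; less 30 min break → 10 h 1 min
Thu: 06:27–14:45 = 8 h 18 min; less 30 min break → 7 h 48 min
Fri: 06:33–13:55 = 7 h 22 min; less 30 min break → 6 h 52 min
Sat: 06:09–15:25 = 9 h 16 min; less 30 min break → 8 h 46 min
Sun: 05:16–15:56 = 10 h 40 min; less 30 min break → 10 h 10 min
Total worked: 43 h 37 min = 43.62 h.
Threshold 40 h → overtime 3 h 37 min, regular 40 h 0 min.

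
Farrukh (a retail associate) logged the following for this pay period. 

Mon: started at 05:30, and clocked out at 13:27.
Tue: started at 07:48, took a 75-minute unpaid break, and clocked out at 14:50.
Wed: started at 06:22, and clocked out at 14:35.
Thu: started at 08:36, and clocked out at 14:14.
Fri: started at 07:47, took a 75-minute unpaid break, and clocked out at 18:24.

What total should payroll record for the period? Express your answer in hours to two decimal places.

36.95 hours

Mon: 05:30–13:27 = 7 h 57 min
Tue: 07:48–14:50 = 7 h 2 min; less 75 min break → 5 h 47 min
Wed: 06:22–14:35 = 8 h 13 min
Thu: 08:36–14:14 = 5 h 38 min
Fri: 07:47–18:24 = 10 h 37 min; less 75 min break → 9 h 22 min
Total: 7 h 57 min + 5 h 47 min + 8 h 13 min + 5 h 38 min + 9 h 22 min = 36 h 57 min.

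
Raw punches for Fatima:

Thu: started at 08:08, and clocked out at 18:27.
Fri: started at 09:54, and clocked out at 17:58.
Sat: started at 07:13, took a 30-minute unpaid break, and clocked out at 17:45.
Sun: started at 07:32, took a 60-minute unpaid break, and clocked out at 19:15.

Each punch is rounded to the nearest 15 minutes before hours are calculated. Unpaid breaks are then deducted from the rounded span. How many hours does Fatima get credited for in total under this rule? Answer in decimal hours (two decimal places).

Thu: in 08:08→08:15, out 18:27→18:30; 10 h 15 min
Fri: in 09:54→10:00, out 17:58→18:00; 8 h 0 min
Sat: in 07:13→07:15, out 17:45→17:45; 10 h 30 min − 30 min = 10 h 0 min
Sun: in 07:32→07:30, out 19:15→19:15; 11 h 45 min − 60 min = 10 h 45 min
Total credited: 39 h 0 min.

39.00 hours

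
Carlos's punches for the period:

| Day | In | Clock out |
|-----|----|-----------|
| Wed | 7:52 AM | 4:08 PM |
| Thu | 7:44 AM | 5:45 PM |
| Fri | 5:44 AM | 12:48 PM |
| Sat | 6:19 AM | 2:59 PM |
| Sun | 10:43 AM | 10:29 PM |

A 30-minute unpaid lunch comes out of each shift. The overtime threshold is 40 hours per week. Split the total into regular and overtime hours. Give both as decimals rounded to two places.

Regular 40.00 hours, overtime 3.28 hours

Wed: 7:52 AM–4:08 PM = 8 h 16 min; less 30 min break → 7 h 46 min
Thu: 7:44 AM–5:45 PM = 10 h 1 min; less 30 min break → 9 h 31 min
Fri: 5:44 AM–12:48 PM = 7 h 4 min; less 30 min break → 6 h 34 min
Sat: 6:19 AM–2:59 PM = 8 h 40 min; less 30 min break → 8 h 10 min
Sun: 10:43 AM–10:29 PM = 11 h 46 min; less 30 min break → 11 h 16 min
Total worked: 43 h 17 min = 43.28 h.
Threshold 40 h → overtime 3 h 17 min, regular 40 h 0 min.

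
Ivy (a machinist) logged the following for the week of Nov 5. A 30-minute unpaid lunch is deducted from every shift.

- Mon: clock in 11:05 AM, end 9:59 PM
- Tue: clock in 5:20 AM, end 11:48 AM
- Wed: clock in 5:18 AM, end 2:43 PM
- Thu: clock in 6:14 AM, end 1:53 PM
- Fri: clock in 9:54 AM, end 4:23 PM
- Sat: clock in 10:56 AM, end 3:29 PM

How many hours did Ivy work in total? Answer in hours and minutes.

42 h 28 min

Mon: 11:05 AM–9:59 PM = 10 h 54 min; less 30 min break → 10 h 24 min
Tue: 5:20 AM–11:48 AM = 6 h 28 min; less 30 min break → 5 h 58 min
Wed: 5:18 AM–2:43 PM = 9 h 25 min; less 30 min break → 8 h 55 min
Thu: 6:14 AM–1:53 PM = 7 h 39 min; less 30 min break → 7 h 9 min
Fri: 9:54 AM–4:23 PM = 6 h 29 min; less 30 min break → 5 h 59 min
Sat: 10:56 AM–3:29 PM = 4 h 33 min; less 30 min break → 4 h 3 min
Total: 10 h 24 min + 5 h 58 min + 8 h 55 min + 7 h 9 min + 5 h 59 min + 4 h 3 min = 42 h 28 min.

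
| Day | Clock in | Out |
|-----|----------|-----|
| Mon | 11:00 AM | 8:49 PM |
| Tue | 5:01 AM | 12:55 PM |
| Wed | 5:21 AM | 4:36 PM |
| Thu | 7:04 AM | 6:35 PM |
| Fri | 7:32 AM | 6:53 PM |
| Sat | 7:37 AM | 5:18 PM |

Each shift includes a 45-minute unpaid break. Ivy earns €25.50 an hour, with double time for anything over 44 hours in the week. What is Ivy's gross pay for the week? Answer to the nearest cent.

Mon: 11:00 AM–8:49 PM = 9 h 49 min; less 45 min break → 9 h 4 min
Tue: 5:01 AM–12:55 PM = 7 h 54 min; less 45 min break → 7 h 9 min
Wed: 5:21 AM–4:36 PM = 11 h 15 min; less 45 min break → 10 h 30 min
Thu: 7:04 AM–6:35 PM = 11 h 31 min; less 45 min break → 10 h 46 min
Fri: 7:32 AM–6:53 PM = 11 h 21 min; less 45 min break → 10 h 36 min
Sat: 7:37 AM–5:18 PM = 9 h 41 min; less 45 min break → 8 h 56 min
Total worked: 57 h 1 min = 3421 min.
Regular 44 h 0 min = 2640 min at €25.50/h; overtime 13 h 1 min = 781 min at €51.00/h.
Pay = (2640 × €25.50 + 781 × €51.00) ÷ 60 = €1785.85.

€1785.85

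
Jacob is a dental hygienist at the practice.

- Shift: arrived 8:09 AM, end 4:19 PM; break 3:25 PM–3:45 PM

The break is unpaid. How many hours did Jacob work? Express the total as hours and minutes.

7 h 50 min

Shift: 8:09 AM–4:19 PM = 8 h 10 min; less 20 min break → 7 h 50 min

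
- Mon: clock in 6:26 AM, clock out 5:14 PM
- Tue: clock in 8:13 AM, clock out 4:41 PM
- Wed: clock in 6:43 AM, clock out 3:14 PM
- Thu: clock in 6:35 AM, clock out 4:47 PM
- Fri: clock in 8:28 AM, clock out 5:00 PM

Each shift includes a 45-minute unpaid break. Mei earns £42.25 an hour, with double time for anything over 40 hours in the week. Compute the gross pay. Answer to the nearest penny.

£1923.78

Mon: 6:26 AM–5:14 PM = 10 h 48 min; less 45 min break → 10 h 3 min
Tue: 8:13 AM–4:41 PM = 8 h 28 min; less 45 min break → 7 h 43 min
Wed: 6:43 AM–3:14 PM = 8 h 31 min; less 45 min break → 7 h 46 min
Thu: 6:35 AM–4:47 PM = 10 h 12 min; less 45 min break → 9 h 27 min
Fri: 8:28 AM–5:00 PM = 8 h 32 min; less 45 min break → 7 h 47 min
Total worked: 42 h 46 min = 2566 min.
Regular 40 h 0 min = 2400 min at £42.25/h; overtime 2 h 46 min = 166 min at £84.50/h.
Pay = (2400 × £42.25 + 166 × £84.50) ÷ 60 = £1923.78.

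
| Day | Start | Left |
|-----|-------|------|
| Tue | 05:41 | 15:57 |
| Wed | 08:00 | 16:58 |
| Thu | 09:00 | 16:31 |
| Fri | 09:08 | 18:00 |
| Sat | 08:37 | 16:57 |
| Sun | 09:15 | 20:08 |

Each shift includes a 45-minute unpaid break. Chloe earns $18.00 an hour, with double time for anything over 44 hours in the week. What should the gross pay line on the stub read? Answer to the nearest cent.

$1020.00

Tue: 05:41–15:57 = 10 h 16 min; less 45 min break → 9 h 31 min
Wed: 08:00–16:58 = 8 h 58 min; less 45 min break → 8 h 13 min
Thu: 09:00–16:31 = 7 h 31 min; less 45 min break → 6 h 46 min
Fri: 09:08–18:00 = 8 h 52 min; less 45 min break → 8 h 7 min
Sat: 08:37–16:57 = 8 h 20 min; less 45 min break → 7 h 35 min
Sun: 09:15–20:08 = 10 h 53 min; less 45 min break → 10 h 8 min
Total worked: 50 h 20 min = 3020 min.
Regular 44 h 0 min = 2640 min at $18.00/h; overtime 6 h 20 min = 380 min at $36.00/h.
Pay = (2640 × $18.00 + 380 × $36.00) ÷ 60 = $1020.00.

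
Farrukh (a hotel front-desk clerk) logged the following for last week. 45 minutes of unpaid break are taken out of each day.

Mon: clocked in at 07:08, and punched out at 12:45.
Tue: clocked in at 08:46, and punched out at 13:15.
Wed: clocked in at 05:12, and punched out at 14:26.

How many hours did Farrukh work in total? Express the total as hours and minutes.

Mon: 07:08–12:45 = 5 h 37 min; less 45 min break → 4 h 52 min
Tue: 08:46–13:15 = 4 h 29 min; less 45 min break → 3 h 44 min
Wed: 05:12–14:26 = 9 h 14 min; less 45 min break → 8 h 29 min
Total: 4 h 52 min + 3 h 44 min + 8 h 29 min = 17 h 5 min.

17 h 5 min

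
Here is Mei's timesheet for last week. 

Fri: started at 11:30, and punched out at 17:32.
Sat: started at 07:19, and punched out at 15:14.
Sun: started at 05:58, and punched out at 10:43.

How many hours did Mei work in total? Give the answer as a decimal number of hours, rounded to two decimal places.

18.70 hours

Fri: 11:30–17:32 = 6 h 2 min
Sat: 07:19–15:14 = 7 h 55 min
Sun: 05:58–10:43 = 4 h 45 min
Total: 6 h 2 min + 7 h 55 min + 4 h 45 min = 18 h 42 min.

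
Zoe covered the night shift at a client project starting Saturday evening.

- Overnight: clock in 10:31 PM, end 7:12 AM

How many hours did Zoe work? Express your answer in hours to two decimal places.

Overnight: 10:31 PM → midnight = 1 h 29 min; midnight → 7:12 AM = 7 h 12 min; span 8 h 41 min

8.68 hours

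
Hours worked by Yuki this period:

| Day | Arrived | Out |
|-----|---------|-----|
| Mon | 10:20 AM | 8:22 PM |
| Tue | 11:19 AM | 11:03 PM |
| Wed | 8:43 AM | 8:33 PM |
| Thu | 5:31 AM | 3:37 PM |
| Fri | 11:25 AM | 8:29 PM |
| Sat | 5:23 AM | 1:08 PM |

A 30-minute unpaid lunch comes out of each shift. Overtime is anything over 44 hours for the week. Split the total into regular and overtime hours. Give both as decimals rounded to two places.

Regular 44.00 hours, overtime 13.52 hours

Mon: 10:20 AM–8:22 PM = 10 h 2 min; less 30 min break → 9 h 32 min
Tue: 11:19 AM–11:03 PM = 11 h 44 min; less 30 min break → 11 h 14 min
Wed: 8:43 AM–8:33 PM = 11 h 50 min; less 30 min break → 11 h 20 min
Thu: 5:31 AM–3:37 PM = 10 h 6 min; less 30 min break → 9 h 36 min
Fri: 11:25 AM–8:29 PM = 9 h 4 min; less 30 min break → 8 h 34 min
Sat: 5:23 AM–1:08 PM = 7 h 45 min; less 30 min break → 7 h 15 min
Total worked: 57 h 31 min = 57.52 h.
Threshold 44 h → overtime 13 h 31 min, regular 44 h 0 min.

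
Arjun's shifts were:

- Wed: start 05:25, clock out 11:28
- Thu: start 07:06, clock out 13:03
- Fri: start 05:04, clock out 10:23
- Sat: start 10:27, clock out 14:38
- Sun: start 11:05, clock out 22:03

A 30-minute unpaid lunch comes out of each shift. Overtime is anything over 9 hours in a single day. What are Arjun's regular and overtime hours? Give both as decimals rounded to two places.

Regular 28.50 hours, overtime 1.47 hours

Wed: 05:25–11:28 = 6 h 3 min; less 30 min break → 5 h 33 min
Thu: 07:06–13:03 = 5 h 57 min; less 30 min break → 5 h 27 min
Fri: 05:04–10:23 = 5 h 19 min; less 30 min break → 4 h 49 min
Sat: 10:27–14:38 = 4 h 11 min; less 30 min break → 3 h 41 min
Sun: 11:05–22:03 = 10 h 58 min; less 30 min break → 10 h 28 min
Wed reg 5 h 33 min / OT 0 h 0 min; Thu reg 5 h 27 min / OT 0 h 0 min; Fri reg 4 h 49 min / OT 0 h 0 min; Sat reg 3 h 41 min / OT 0 h 0 min; Sun reg 9 h 0 min / OT 1 h 28 min.
Totals: regular 28 h 30 min, overtime 1 h 28 min.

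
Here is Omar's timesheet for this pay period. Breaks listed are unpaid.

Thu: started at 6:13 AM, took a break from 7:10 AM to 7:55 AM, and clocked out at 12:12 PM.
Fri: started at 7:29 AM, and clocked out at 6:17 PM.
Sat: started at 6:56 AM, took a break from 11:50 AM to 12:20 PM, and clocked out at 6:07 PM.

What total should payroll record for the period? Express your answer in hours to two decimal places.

26.72 hours

Thu: 6:13 AM–12:12 PM = 5 h 59 min; less 45 min break → 5 h 14 min
Fri: 7:29 AM–6:17 PM = 10 h 48 min
Sat: 6:56 AM–6:07 PM = 11 h 11 min; less 30 min break → 10 h 41 min
Total: 5 h 14 min + 10 h 48 min + 10 h 41 min = 26 h 43 min.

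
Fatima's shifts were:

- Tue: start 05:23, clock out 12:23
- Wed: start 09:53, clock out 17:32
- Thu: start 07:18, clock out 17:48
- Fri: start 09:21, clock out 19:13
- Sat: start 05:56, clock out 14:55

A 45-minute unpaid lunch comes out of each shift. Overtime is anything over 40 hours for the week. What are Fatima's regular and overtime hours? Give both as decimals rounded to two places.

Regular 40.00 hours, overtime 0.25 hours

Tue: 05:23–12:23 = 7 h 0 min; less 45 min break → 6 h 15 min
Wed: 09:53–17:32 = 7 h 39 min; less 45 min break → 6 h 54 min
Thu: 07:18–17:48 = 10 h 30 min; less 45 min break → 9 h 45 min
Fri: 09:21–19:13 = 9 h 52 min; less 45 min break → 9 h 7 min
Sat: 05:56–14:55 = 8 h 59 min; less 45 min break → 8 h 14 min
Total worked: 40 h 15 min = 40.25 h.
Threshold 40 h → overtime 0 h 15 min, regular 40 h 0 min.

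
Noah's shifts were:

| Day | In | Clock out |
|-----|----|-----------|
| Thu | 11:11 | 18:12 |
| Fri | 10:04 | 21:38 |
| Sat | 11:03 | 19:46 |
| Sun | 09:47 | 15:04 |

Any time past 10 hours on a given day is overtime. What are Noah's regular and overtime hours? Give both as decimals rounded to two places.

Thu: 11:11–18:12 = 7 h 1 min
Fri: 10:04–21:38 = 11 h 34 min
Sat: 11:03–19:46 = 8 h 43 min
Sun: 09:47–15:04 = 5 h 17 min
Thu reg 7 h 1 min / OT 0 h 0 min; Fri reg 10 h 0 min / OT 1 h 34 min; Sat reg 8 h 43 min / OT 0 h 0 min; Sun reg 5 h 17 min / OT 0 h 0 min.
Totals: regular 31 h 1 min, overtime 1 h 34 min.

Regular 31.02 hours, overtime 1.57 hours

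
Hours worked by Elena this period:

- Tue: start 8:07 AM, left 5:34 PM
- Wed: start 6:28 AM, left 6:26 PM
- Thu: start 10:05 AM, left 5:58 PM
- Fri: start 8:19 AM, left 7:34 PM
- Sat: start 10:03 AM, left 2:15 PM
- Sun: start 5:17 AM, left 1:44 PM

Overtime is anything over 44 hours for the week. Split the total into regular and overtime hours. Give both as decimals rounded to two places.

Tue: 8:07 AM–5:34 PM = 9 h 27 min
Wed: 6:28 AM–6:26 PM = 11 h 58 min
Thu: 10:05 AM–5:58 PM = 7 h 53 min
Fri: 8:19 AM–7:34 PM = 11 h 15 min
Sat: 10:03 AM–2:15 PM = 4 h 12 min
Sun: 5:17 AM–1:44 PM = 8 h 27 min
Total worked: 53 h 12 min = 53.20 h.
Threshold 44 h → overtime 9 h 12 min, regular 44 h 0 min.

Regular 44.00 hours, overtime 9.20 hours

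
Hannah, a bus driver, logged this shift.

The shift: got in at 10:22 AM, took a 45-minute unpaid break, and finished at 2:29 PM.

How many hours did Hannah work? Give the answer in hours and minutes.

3 h 22 min

The shift: 10:22 AM–2:29 PM = 4 h 7 min; less 45 min break → 3 h 22 min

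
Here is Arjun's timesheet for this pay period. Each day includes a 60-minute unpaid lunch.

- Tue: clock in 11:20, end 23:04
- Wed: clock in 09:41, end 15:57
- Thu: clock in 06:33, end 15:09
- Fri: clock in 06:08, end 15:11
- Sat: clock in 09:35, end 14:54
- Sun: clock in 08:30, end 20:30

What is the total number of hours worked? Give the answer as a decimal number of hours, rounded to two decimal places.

46.97 hours

Tue: 11:20–23:04 = 11 h 44 min; less 60 min break → 10 h 44 min
Wed: 09:41–15:57 = 6 h 16 min; less 60 min break → 5 h 16 min
Thu: 06:33–15:09 = 8 h 36 min; less 60 min break → 7 h 36 min
Fri: 06:08–15:11 = 9 h 3 min; less 60 min break → 8 h 3 min
Sat: 09:35–14:54 = 5 h 19 min; less 60 min break → 4 h 19 min
Sun: 08:30–20:30 = 12 h 0 min; less 60 min break → 11 h 0 min
Total: 10 h 44 min + 5 h 16 min + 7 h 36 min + 8 h 3 min + 4 h 19 min + 11 h 0 min = 46 h 58 min.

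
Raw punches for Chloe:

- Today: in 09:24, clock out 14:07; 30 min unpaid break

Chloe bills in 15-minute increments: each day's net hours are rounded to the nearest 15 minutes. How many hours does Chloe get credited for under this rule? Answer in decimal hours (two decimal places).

Today: 09:24–14:07 = 4 h 43 min − 30 min = 4 h 13 min → rounds to 4 h 15 min

4.25 hours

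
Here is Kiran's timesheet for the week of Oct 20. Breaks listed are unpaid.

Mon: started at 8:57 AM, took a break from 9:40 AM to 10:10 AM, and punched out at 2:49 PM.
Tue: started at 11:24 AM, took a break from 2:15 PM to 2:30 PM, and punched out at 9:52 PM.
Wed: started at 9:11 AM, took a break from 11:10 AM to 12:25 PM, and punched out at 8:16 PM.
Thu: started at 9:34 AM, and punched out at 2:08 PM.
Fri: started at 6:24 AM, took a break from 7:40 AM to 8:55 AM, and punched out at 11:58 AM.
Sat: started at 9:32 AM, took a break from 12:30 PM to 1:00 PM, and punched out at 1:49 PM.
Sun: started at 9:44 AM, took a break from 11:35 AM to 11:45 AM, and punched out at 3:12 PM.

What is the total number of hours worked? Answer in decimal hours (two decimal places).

Mon: 8:57 AM–2:49 PM = 5 h 52 min; less 30 min break → 5 h 22 min
Tue: 11:24 AM–9:52 PM = 10 h 28 min; less 15 min break → 10 h 13 min
Wed: 9:11 AM–8:16 PM = 11 h 5 min; less 75 min break → 9 h 50 min
Thu: 9:34 AM–2:08 PM = 4 h 34 min
Fri: 6:24 AM–11:58 AM = 5 h 34 min; less 75 min break → 4 h 19 min
Sat: 9:32 AM–1:49 PM = 4 h 17 min; less 30 min break → 3 h 47 min
Sun: 9:44 AM–3:12 PM = 5 h 28 min; less 10 min break → 5 h 18 min
Total: 5 h 22 min + 10 h 13 min + 9 h 50 min + 4 h 34 min + 4 h 19 min + 3 h 47 min + 5 h 18 min = 43 h 23 min.

43.38 hours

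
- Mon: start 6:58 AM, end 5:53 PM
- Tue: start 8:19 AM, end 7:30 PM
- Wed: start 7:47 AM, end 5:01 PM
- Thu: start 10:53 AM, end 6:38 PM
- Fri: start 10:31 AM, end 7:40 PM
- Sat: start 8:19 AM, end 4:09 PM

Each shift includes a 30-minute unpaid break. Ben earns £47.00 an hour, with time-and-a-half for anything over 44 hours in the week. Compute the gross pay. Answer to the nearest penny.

£2707.20

Mon: 6:58 AM–5:53 PM = 10 h 55 min; less 30 min break → 10 h 25 min
Tue: 8:19 AM–7:30 PM = 11 h 11 min; less 30 min break → 10 h 41 min
Wed: 7:47 AM–5:01 PM = 9 h 14 min; less 30 min break → 8 h 44 min
Thu: 10:53 AM–6:38 PM = 7 h 45 min; less 30 min break → 7 h 15 min
Fri: 10:31 AM–7:40 PM = 9 h 9 min; less 30 min break → 8 h 39 min
Sat: 8:19 AM–4:09 PM = 7 h 50 min; less 30 min break → 7 h 20 min
Total worked: 53 h 4 min = 3184 min.
Regular 44 h 0 min = 2640 min at £47.00/h; overtime 9 h 4 min = 544 min at £70.50/h.
Pay = (2640 × £47.00 + 544 × £70.50) ÷ 60 = £2707.20.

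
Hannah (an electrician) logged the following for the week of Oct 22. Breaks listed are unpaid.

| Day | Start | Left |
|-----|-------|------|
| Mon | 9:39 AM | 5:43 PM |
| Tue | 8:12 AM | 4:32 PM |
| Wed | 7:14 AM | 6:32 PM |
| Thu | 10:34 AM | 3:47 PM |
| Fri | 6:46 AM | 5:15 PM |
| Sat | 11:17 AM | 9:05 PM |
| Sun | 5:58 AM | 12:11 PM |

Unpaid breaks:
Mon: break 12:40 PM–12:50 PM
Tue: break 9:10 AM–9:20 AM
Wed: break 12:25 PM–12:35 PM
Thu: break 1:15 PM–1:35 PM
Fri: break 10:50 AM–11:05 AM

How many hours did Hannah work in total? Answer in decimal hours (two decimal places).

58.33 hours

Mon: 9:39 AM–5:43 PM = 8 h 4 min; less 10 min break → 7 h 54 min
Tue: 8:12 AM–4:32 PM = 8 h 20 min; less 10 min break → 8 h 10 min
Wed: 7:14 AM–6:32 PM = 11 h 18 min; less 10 min break → 11 h 8 min
Thu: 10:34 AM–3:47 PM = 5 h 13 min; less 20 min break → 4 h 53 min
Fri: 6:46 AM–5:15 PM = 10 h 29 min; less 15 min break → 10 h 14 min
Sat: 11:17 AM–9:05 PM = 9 h 48 min
Sun: 5:58 AM–12:11 PM = 6 h 13 min
Total: 7 h 54 min + 8 h 10 min + 11 h 8 min + 4 h 53 min + 10 h 14 min + 9 h 48 min + 6 h 13 min = 58 h 20 min.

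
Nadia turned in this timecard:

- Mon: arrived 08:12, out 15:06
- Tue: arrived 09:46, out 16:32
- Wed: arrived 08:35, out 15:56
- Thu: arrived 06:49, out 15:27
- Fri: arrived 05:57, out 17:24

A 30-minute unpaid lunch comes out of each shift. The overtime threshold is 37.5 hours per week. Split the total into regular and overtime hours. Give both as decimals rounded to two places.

Regular 37.50 hours, overtime 1.10 hours

Mon: 08:12–15:06 = 6 h 54 min; less 30 min break → 6 h 24 min
Tue: 09:46–16:32 = 6 h 46 min; less 30 min break → 6 h 16 min
Wed: 08:35–15:56 = 7 h 21 min; less 30 min break → 6 h 51 min
Thu: 06:49–15:27 = 8 h 38 min; less 30 min break → 8 h 8 min
Fri: 05:57–17:24 = 11 h 27 min; less 30 min break → 10 h 57 min
Total worked: 38 h 36 min = 38.60 h.
Threshold 37.5 h → overtime 1 h 6 min, regular 37 h 30 min.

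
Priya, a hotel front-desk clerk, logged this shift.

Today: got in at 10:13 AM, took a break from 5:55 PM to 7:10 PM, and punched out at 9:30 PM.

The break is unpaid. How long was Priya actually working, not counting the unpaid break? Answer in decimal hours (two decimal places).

Today: 10:13 AM–9:30 PM = 11 h 17 min; less 75 min break → 10 h 2 min

10.03 hours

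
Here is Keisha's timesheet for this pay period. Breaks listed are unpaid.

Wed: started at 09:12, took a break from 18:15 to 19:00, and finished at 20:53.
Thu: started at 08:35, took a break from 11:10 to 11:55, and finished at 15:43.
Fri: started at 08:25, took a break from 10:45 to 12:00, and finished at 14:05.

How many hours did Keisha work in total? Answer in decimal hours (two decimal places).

Wed: 09:12–20:53 = 11 h 41 min; less 45 min break → 10 h 56 min
Thu: 08:35–15:43 = 7 h 8 min; less 45 min break → 6 h 23 min
Fri: 08:25–14:05 = 5 h 40 min; less 75 min break → 4 h 25 min
Total: 10 h 56 min + 6 h 23 min + 4 h 25 min = 21 h 44 min.

21.73 hours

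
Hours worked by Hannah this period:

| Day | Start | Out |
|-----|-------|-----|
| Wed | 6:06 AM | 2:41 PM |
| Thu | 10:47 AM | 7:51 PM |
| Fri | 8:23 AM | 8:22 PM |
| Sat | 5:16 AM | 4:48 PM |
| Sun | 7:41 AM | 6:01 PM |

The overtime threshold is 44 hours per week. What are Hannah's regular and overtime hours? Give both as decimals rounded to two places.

Wed: 6:06 AM–2:41 PM = 8 h 35 min
Thu: 10:47 AM–7:51 PM = 9 h 4 min
Fri: 8:23 AM–8:22 PM = 11 h 59 min
Sat: 5:16 AM–4:48 PM = 11 h 32 min
Sun: 7:41 AM–6:01 PM = 10 h 20 min
Total worked: 51 h 30 min = 51.50 h.
Threshold 44 h → overtime 7 h 30 min, regular 44 h 0 min.

Regular 44.00 hours, overtime 7.50 hours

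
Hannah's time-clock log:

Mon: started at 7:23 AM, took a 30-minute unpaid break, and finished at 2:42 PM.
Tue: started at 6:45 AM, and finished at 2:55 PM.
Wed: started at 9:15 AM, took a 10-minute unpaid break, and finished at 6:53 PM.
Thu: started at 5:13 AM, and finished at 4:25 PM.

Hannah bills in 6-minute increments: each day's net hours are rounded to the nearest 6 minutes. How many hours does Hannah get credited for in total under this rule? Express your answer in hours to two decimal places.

35.70 hours

Mon: 7:23 AM–2:42 PM = 7 h 19 min − 30 min = 6 h 49 min → rounds to 6 h 48 min
Tue: 6:45 AM–2:55 PM = 8 h 10 min → rounds to 8 h 12 min
Wed: 9:15 AM–6:53 PM = 9 h 38 min − 10 min = 9 h 28 min → rounds to 9 h 30 min
Thu: 5:13 AM–4:25 PM = 11 h 12 min → rounds to 11 h 12 min
Total credited: 35 h 42 min.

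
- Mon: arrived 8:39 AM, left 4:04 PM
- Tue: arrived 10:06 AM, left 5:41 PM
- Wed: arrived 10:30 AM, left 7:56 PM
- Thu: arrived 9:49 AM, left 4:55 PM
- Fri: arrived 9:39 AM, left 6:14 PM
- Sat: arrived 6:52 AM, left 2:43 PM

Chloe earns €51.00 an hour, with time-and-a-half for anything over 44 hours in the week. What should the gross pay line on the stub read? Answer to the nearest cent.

Mon: 8:39 AM–4:04 PM = 7 h 25 min
Tue: 10:06 AM–5:41 PM = 7 h 35 min
Wed: 10:30 AM–7:56 PM = 9 h 26 min
Thu: 9:49 AM–4:55 PM = 7 h 6 min
Fri: 9:39 AM–6:14 PM = 8 h 35 min
Sat: 6:52 AM–2:43 PM = 7 h 51 min
Total worked: 47 h 58 min = 2878 min.
Regular 44 h 0 min = 2640 min at €51.00/h; overtime 3 h 58 min = 238 min at €76.50/h.
Pay = (2640 × €51.00 + 238 × €76.50) ÷ 60 = €2547.45.

€2547.45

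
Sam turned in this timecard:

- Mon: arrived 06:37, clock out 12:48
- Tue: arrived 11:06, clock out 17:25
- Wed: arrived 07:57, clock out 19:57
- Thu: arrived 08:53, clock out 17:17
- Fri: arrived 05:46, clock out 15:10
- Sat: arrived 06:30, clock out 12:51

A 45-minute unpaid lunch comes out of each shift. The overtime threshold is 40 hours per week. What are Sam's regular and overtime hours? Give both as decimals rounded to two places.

Mon: 06:37–12:48 = 6 h 11 min; less 45 min break → 5 h 26 min
Tue: 11:06–17:25 = 6 h 19 min; less 45 min break → 5 h 34 min
Wed: 07:57–19:57 = 12 h 0 min; less 45 min break → 11 h 15 min
Thu: 08:53–17:17 = 8 h 24 min; less 45 min break → 7 h 39 min
Fri: 05:46–15:10 = 9 h 24 min; less 45 min break → 8 h 39 min
Sat: 06:30–12:51 = 6 h 21 min; less 45 min break → 5 h 36 min
Total worked: 44 h 9 min = 44.15 h.
Threshold 40 h → overtime 4 h 9 min, regular 40 h 0 min.

Regular 40.00 hours, overtime 4.15 hours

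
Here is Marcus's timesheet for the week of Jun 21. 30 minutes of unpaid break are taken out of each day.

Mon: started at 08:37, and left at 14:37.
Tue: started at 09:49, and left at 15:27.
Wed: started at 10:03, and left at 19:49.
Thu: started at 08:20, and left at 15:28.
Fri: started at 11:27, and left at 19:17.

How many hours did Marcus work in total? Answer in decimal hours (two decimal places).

33.87 hours

Mon: 08:37–14:37 = 6 h 0 min; less 30 min break → 5 h 30 min
Tue: 09:49–15:27 = 5 h 38 min; less 30 min break → 5 h 8 min
Wed: 10:03–19:49 = 9 h 46 min; less 30 min break → 9 h 16 min
Thu: 08:20–15:28 = 7 h 8 min; less 30 min break → 6 h 38 min
Fri: 11:27–19:17 = 7 h 50 min; less 30 min break → 7 h 20 min
Total: 5 h 30 min + 5 h 8 min + 9 h 16 min + 6 h 38 min + 7 h 20 min = 33 h 52 min.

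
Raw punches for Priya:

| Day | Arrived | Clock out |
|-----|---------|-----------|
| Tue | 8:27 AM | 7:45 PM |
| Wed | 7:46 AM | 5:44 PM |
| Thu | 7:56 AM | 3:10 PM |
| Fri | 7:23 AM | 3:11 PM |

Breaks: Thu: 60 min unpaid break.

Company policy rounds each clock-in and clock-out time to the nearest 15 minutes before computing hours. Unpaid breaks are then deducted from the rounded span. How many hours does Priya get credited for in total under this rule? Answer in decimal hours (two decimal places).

35.25 hours

Tue: in 8:27 AM→8:30 AM, out 7:45 PM→7:45 PM; 11 h 15 min
Wed: in 7:46 AM→7:45 AM, out 5:44 PM→5:45 PM; 10 h 0 min
Thu: in 7:56 AM→8:00 AM, out 3:10 PM→3:15 PM; 7 h 15 min − 60 min = 6 h 15 min
Fri: in 7:23 AM→7:30 AM, out 3:11 PM→3:15 PM; 7 h 45 min
Total credited: 35 h 15 min.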